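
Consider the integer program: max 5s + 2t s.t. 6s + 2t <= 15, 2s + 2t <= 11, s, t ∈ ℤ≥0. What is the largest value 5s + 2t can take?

13

Relaxing integrality, the LP optimum is 14.00 at (s,t) = (1, 4.5), which is not an integer point.
(s,t)=(1,4): 6·1+2·4=14≤15, 2·1+2·4=10≤11, objective 13.
(s,t)=(1,3): 6·1+2·3=12≤15, 2·1+2·3=8≤11, objective 11.
(s,t)=(0,5): 6·0+2·5=10≤15, 2·0+2·5=10≤11, objective 10.
No feasible integer point exceeds 13.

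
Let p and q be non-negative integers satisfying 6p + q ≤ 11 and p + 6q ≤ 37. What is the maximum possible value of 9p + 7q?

44

The continuous relaxation peaks at (0.829, 6.03) with value 49.66; rounding to a feasible lattice point costs some objective.
(p,q)=(1,5): 6·1+1·5=11≤11, 1·1+6·5=31≤37, objective 44.
(p,q)=(0,6): 6·0+1·6=6≤11, 1·0+6·6=36≤37, objective 42.
(p,q)=(1,4): 6·1+1·4=10≤11, 1·1+6·4=25≤37, objective 37.
Maximum is 44 at (p,q)=(1,5).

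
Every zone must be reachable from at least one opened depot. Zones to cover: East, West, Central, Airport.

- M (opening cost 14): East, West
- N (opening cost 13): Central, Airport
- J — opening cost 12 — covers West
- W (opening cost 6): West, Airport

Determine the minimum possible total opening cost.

The greedy cost-per-new-zone heuristic would pick W, N, and M for 33, but a cheaper cover exists.
Choose M and N: together they cover East, West, Central, Airport — every zone.
Total opening cost: 14 + 13 = 27.
No cover costs less than 27.

27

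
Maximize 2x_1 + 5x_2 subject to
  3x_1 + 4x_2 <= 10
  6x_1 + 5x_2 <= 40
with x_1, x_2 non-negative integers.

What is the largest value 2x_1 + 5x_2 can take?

10

The continuous relaxation peaks at (0, 2.5) with value 12.50; rounding to a feasible lattice point costs some objective.
(x_1,x_2)=(0,2): 3·0+4·2=8≤10, 6·0+5·2=10≤40, objective 10.
(x_1,x_2)=(1,1): 3·1+4·1=7≤10, 6·1+5·1=11≤40, objective 7.
(x_1,x_2)=(0,1): 3·0+4·1=4≤10, 6·0+5·1=5≤40, objective 5.
Maximum is 10 at (x_1,x_2)=(0,2).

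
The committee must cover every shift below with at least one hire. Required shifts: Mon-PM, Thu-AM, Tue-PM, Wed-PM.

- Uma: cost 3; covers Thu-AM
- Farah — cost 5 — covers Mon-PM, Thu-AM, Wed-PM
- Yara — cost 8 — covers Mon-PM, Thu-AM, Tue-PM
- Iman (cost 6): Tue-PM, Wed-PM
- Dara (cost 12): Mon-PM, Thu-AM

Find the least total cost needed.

11

Choose Farah and Iman: together they cover Mon-PM, Thu-AM, Tue-PM, Wed-PM — every shift.
Total cost: 5 + 6 = 11.
No cover costs less than 11.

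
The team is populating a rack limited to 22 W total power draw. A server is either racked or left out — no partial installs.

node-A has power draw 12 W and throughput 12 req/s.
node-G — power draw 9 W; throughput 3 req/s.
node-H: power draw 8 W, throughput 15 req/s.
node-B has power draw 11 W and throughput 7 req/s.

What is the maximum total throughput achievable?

27

Allowing fractional choices, the relaxed optimum would be about 28.3, but servers are indivisible.
node-G + node-H: power draw 9 + 8 = 17 ≤ 22, throughput 3 + 15 = 18.
node-H + node-B: power draw 8 + 11 = 19 ≤ 22, throughput 15 + 7 = 22.
node-A + node-H: power draw 12 + 8 = 20 ≤ 22, throughput 12 + 15 = 27.
Best is node-A and node-H with total throughput 27.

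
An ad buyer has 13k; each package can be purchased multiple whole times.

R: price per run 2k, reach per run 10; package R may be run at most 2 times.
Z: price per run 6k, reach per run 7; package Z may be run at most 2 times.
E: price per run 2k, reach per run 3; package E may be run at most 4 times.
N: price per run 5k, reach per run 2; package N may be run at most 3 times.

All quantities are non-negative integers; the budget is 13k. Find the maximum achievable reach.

R has the best ratio (10/2); taking only R gives at most 2×10 = 20 (stopped by the supply cap of 2).
Mixing does better — 2×R and 4×E: price 12 ≤ 13, reach 2·10 + 4·3 = 32.

32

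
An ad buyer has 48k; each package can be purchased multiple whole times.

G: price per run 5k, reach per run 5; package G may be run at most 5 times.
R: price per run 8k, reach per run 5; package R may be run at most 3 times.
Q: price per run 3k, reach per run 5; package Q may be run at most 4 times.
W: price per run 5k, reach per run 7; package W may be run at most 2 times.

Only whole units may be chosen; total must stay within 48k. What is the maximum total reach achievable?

59

Take 5×G, 4×Q, and 2×W: price 47 ≤ 48, reach 5·5 + 4·5 + 2·7 = 59.
Q has the best ratio (5/3) and is taken to its limit of 4; remaining capacity is filled optimally with the others.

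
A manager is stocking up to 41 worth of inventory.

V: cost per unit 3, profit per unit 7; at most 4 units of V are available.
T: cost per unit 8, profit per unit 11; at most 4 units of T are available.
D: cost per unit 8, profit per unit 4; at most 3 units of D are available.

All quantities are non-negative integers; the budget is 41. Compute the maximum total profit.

65

V has the best ratio (7/3); taking only V gives at most 4×7 = 28 (stopped by the supply cap of 4).
Mixing does better — 3×V and 4×T: cost 41 ≤ 41, profit 3·7 + 4·11 = 65.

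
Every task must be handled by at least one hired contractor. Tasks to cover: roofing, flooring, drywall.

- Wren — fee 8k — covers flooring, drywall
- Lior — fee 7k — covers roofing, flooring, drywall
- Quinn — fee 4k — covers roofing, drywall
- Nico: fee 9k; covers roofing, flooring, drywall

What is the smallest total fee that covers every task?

The greedy cost-per-new-task heuristic would pick Quinn and Lior for 11, but a cheaper cover exists.
Lior alone covers roofing, flooring, drywall — every task.
Total fee: 7.
No cover costs less than 7.

7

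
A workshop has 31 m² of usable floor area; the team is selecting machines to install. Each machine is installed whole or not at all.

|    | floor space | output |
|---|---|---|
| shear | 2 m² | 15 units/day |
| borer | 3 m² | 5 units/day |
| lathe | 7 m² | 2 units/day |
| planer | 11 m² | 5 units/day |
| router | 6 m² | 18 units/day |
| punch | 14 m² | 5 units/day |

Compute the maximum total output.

45

This is a 0-1 knapsack instance.
Take shear, borer, lathe, planer, and router: floor space 2 + 3 + 7 + 11 + 6 = 29 ≤ 31, output 15 + 5 + 2 + 5 + 18 = 45.
No other feasible combination does better.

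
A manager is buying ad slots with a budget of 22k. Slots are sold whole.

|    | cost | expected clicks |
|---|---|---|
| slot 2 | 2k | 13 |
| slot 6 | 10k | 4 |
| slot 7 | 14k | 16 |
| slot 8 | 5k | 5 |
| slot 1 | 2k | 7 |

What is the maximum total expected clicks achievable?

Treat it as a binary knapsack problem.
Allowing fractional choices, the relaxed optimum would be about 40.0, but ad slots are indivisible.
slot 2 + slot 7 + slot 8: cost 2 + 14 + 5 = 21 ≤ 22, expected clicks 13 + 16 + 5 = 34.
slot 2 + slot 7: cost 2 + 14 = 16 ≤ 22, expected clicks 13 + 16 = 29.
slot 2 + slot 7 + slot 1: cost 2 + 14 + 2 = 18 ≤ 22, expected clicks 13 + 16 + 7 = 36.
Best is slot 2, slot 7, and slot 1 with total expected clicks 36.

36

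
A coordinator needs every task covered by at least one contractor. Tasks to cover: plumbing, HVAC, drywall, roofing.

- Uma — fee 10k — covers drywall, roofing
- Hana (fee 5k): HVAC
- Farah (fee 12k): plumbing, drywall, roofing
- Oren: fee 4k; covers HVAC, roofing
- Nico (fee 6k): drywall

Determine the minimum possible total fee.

16

Choose Farah and Oren: together they cover plumbing, HVAC, drywall, roofing — every task.
Total fee: 12 + 4 = 16.
No cover costs less than 16.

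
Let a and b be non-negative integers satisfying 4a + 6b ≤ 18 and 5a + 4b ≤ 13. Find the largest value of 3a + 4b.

12

Relaxing integrality, the LP optimum is 12.14 at (a,b) = (0.429, 2.71), which is not an integer point.
(a,b)=(0,3) is feasible, giving 12.
(a,b)=(1,2) is feasible, giving 11.
No feasible integer point exceeds 12.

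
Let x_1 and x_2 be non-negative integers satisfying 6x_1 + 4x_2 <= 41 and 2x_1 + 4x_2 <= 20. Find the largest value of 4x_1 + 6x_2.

34

Relaxing integrality, the LP optimum is 35.25 at (x_1,x_2) = (5.25, 2.38), which is not an integer point.
(x_1,x_2)=(4,3): 6·4+4·3=36≤41, 2·4+4·3=20≤20, objective 34.
(x_1,x_2)=(5,2): 6·5+4·2=38≤41, 2·5+4·2=18≤20, objective 32.
(x_1,x_2)=(6,1): 6·6+4·1=40≤41, 2·6+4·1=16≤20, objective 30.
No feasible integer point exceeds 34.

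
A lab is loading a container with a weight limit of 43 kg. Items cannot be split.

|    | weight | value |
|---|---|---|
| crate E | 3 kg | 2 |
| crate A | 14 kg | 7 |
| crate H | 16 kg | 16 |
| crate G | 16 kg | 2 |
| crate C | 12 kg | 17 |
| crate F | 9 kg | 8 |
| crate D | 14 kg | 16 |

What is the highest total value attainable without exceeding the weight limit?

49

crate H + crate C + crate D: weight 16 + 12 + 14 = 42 ≤ 43, value 16 + 17 + 16 = 49.
crate E + crate C + crate F + crate D: weight 3 + 12 + 9 + 14 = 38 ≤ 43, value 2 + 17 + 8 + 16 = 43.
Best is crate H, crate C, and crate D with total value 49.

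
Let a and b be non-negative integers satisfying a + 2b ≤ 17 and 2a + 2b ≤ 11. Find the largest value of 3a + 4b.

20

Relaxing integrality, the LP optimum is 22.00 at (a,b) = (0, 5.5), which is not an integer point.
(a,b)=(0,5): 1·0+2·5=10≤17, 2·0+2·5=10≤11, objective 20.
(a,b)=(1,4): 1·1+2·4=9≤17, 2·1+2·4=10≤11, objective 19.
(a,b)=(0,4): 1·0+2·4=8≤17, 2·0+2·4=8≤11, objective 16.
No feasible integer point exceeds 20.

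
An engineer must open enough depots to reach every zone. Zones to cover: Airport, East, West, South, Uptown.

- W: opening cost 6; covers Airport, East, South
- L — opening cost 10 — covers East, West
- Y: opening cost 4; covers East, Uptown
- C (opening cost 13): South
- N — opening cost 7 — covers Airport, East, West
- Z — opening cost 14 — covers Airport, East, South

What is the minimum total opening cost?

17

This is an integer covering problem.
Choose W, Y, and N: together they cover Airport, East, West, South, Uptown — every zone.
Total opening cost: 6 + 4 + 7 = 17.
No cover costs less than 17.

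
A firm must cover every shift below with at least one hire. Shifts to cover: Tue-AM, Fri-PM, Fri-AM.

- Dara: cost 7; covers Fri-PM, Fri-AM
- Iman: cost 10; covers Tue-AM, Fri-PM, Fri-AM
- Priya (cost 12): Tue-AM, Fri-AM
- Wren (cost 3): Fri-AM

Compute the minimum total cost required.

10

This is a weighted set-cover instance.
Iman alone covers Tue-AM, Fri-PM, Fri-AM — every shift.
Total cost: 10.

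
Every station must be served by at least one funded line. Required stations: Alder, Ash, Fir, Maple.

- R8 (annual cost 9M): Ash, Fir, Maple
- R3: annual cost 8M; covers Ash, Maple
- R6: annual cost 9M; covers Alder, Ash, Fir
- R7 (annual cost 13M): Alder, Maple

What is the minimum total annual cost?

17

Choose R3 and R6: together they cover Alder, Ash, Fir, Maple — every station.
Total annual cost: 8 + 9 = 17.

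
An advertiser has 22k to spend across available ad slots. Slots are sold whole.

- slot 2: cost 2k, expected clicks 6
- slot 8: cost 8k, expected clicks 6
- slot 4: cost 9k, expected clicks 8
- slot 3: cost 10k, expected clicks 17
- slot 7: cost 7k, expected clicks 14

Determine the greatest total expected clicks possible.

slot 2 + slot 3 + slot 7: cost 2 + 10 + 7 = 19 ≤ 22, expected clicks 6 + 17 + 14 = 37.
slot 3 + slot 7: cost 10 + 7 = 17 ≤ 22, expected clicks 17 + 14 = 31.
slot 2 + slot 4 + slot 3: cost 2 + 9 + 10 = 21 ≤ 22, expected clicks 6 + 8 + 17 = 31.
Best is slot 2, slot 3, and slot 7 with total expected clicks 37.

37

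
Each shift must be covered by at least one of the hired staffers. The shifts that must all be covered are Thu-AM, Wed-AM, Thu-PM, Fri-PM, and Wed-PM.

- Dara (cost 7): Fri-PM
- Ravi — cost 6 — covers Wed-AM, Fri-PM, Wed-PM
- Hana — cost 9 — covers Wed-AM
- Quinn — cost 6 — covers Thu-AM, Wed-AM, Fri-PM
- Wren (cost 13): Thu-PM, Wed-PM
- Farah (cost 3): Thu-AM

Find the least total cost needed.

19

The greedy cost-per-new-shift heuristic would pick Ravi, Farah, and Wren for 22, but a cheaper cover exists.
Choose Quinn and Wren: together they cover Thu-AM, Wed-AM, Thu-PM, Fri-PM, Wed-PM — every shift.
Total cost: 6 + 13 = 19.
No cover costs less than 19.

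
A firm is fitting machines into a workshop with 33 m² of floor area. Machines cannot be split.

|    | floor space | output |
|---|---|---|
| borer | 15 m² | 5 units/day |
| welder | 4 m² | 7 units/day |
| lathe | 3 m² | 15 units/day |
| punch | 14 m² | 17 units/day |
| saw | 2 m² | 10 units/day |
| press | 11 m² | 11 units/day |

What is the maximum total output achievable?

53

Allowing fractional choices, the relaxed optimum would be about 59.0, but machines are indivisible.
lathe + punch + saw + press: floor space 3 + 14 + 2 + 11 = 30 ≤ 33, output 15 + 17 + 10 + 11 = 53.
welder + lathe + punch + press: floor space 4 + 3 + 14 + 11 = 32 ≤ 33, output 7 + 15 + 17 + 11 = 50.
welder + lathe + punch + saw: floor space 4 + 3 + 14 + 2 = 23 ≤ 33, output 7 + 15 + 17 + 10 = 49.
Best is lathe, punch, saw, and press with total output 53.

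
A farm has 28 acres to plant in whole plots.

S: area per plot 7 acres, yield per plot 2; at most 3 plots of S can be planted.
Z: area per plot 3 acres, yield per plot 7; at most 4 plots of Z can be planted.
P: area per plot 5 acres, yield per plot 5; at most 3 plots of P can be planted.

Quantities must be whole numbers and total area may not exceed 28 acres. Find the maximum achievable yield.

43

4×Z and 3×P: area 27 ≤ 28, yield 4·7 + 3·5 = 43.
4×Z and 2×P: area 22 ≤ 28, yield 4·7 + 2·5 = 38.
Best is 43.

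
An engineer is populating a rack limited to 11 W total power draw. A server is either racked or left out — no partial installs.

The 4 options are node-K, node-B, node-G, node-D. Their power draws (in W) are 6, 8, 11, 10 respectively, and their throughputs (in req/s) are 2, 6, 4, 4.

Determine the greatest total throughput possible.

6

This is an integer program with binary decision variables.
node-B: power draw 8 ≤ 11, throughput 6.
node-G: power draw 11 ≤ 11, throughput 4.
node-D: power draw 10 ≤ 11, throughput 4.
Best is node-B with total throughput 6.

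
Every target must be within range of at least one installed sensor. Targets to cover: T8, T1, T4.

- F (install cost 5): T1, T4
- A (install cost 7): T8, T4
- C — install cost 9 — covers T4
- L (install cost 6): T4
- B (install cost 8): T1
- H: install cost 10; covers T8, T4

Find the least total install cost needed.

12

Choose F and A: together they cover T8, T1, T4 — every target.
Total install cost: 5 + 7 = 12.
No cover costs less than 12.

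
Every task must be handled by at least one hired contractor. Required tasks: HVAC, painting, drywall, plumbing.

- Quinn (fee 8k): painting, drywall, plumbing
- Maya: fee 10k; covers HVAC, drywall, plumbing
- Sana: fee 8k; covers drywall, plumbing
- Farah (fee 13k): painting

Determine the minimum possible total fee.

18

Choose Quinn and Maya: together they cover HVAC, painting, drywall, plumbing — every task.
Total fee: 8 + 10 = 18.
No cover costs less than 18.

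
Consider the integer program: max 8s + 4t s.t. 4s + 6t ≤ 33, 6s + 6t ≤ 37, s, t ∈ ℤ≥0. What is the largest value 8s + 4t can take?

48

(s,t)=(6,0) is feasible, giving 48.
(s,t)=(5,1) is feasible, giving 44.
(s,t)=(5,0) is feasible, giving 40.
Maximum is 48 at (s,t)=(6,0).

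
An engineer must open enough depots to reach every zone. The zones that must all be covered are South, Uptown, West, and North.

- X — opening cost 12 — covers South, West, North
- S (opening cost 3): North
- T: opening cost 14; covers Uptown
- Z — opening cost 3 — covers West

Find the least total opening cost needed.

The greedy cost-per-new-zone heuristic would pick S, Z, X, and T for 32, but a cheaper cover exists.
Choose X and T: together they cover South, Uptown, West, North — every zone.
Total opening cost: 12 + 14 = 26.
No cover costs less than 26.

26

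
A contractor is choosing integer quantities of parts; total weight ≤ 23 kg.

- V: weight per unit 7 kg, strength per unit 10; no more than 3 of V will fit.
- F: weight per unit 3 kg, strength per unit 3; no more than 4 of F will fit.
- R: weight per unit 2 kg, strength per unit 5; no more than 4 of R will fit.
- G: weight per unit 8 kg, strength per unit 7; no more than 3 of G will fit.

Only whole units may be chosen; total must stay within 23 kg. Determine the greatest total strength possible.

This is a bounded integer knapsack.
2×V and 4×R: weight 22 ≤ 23, strength 2·10 + 4·5 = 40.
2×V, 1×F, and 3×R: weight 23 ≤ 23, strength 2·10 + 1·3 + 3·5 = 38.
Best is 40.

40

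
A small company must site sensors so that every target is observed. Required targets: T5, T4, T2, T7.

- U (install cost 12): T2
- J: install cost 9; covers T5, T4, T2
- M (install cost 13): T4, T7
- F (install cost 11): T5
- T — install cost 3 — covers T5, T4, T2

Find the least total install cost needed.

16

Choose M and T: together they cover T5, T4, T2, T7 — every target.
Total install cost: 13 + 3 = 16.
No cover costs less than 16.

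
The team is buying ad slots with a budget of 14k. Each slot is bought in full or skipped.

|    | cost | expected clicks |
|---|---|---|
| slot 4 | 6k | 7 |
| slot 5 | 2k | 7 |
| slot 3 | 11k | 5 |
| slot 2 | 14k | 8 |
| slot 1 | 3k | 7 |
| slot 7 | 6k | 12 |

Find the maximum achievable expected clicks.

This is an integer program with binary decision variables.
Allowing fractional choices, the relaxed optimum would be about 29.5, but ad slots are indivisible.
slot 4 + slot 5 + slot 7: cost 6 + 2 + 6 = 14 ≤ 14, expected clicks 7 + 7 + 12 = 26.
slot 4 + slot 5 + slot 1: cost 6 + 2 + 3 = 11 ≤ 14, expected clicks 7 + 7 + 7 = 21.
slot 5 + slot 1 + slot 7: cost 2 + 3 + 6 = 11 ≤ 14, expected clicks 7 + 7 + 12 = 26.
The maximum expected clicks is 26; one optimal choice is slot 5, slot 1, and slot 7.

26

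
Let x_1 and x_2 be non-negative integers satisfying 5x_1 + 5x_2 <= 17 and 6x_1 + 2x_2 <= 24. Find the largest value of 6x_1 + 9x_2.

27

(x_1,x_2)=(0,3): 5·0+5·3=15≤17, 6·0+2·3=6≤24, objective 27.
(x_1,x_2)=(1,2): 5·1+5·2=15≤17, 6·1+2·2=10≤24, objective 24.
(x_1,x_2)=(0,2): 5·0+5·2=10≤17, 6·0+2·2=4≤24, objective 18.
Maximum is 27 at (x_1,x_2)=(0,3).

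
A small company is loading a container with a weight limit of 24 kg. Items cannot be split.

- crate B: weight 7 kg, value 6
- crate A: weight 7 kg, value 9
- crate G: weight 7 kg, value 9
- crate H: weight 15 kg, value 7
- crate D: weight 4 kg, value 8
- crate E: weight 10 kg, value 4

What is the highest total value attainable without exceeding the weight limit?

26

Treat it as a binary knapsack problem.
Allowing fractional choices, the relaxed optimum would be about 31.1, but items are indivisible.
crate B + crate A + crate D: weight 7 + 7 + 4 = 18 ≤ 24, value 6 + 9 + 8 = 23.
crate A + crate G + crate D: weight 7 + 7 + 4 = 18 ≤ 24, value 9 + 9 + 8 = 26.
crate B + crate A + crate G: weight 7 + 7 + 7 = 21 ≤ 24, value 6 + 9 + 9 = 24.
Best is crate A, crate G, and crate D with total value 26.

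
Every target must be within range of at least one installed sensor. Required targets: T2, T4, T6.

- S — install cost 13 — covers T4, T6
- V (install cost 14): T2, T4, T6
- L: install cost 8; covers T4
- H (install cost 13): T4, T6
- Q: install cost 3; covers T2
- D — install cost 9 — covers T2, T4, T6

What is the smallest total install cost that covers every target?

The greedy cost-per-new-target heuristic would pick Q and D for 12, but a cheaper cover exists.
D alone covers T2, T4, T6 — every target.
Total install cost: 9.
No cover costs less than 9.

9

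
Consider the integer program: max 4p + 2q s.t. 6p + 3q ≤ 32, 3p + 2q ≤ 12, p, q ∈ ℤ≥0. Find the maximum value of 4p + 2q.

(p,q)=(4,0): 6·4+3·0=24≤32, 3·4+2·0=12≤12, objective 16.
(p,q)=(3,1): 6·3+3·1=21≤32, 3·3+2·1=11≤12, objective 14.
(p,q)=(3,0): 6·3+3·0=18≤32, 3·3+2·0=9≤12, objective 12.
No feasible integer point exceeds 16.

16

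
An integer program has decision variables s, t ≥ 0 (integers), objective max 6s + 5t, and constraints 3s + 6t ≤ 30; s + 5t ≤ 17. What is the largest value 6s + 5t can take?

60

(s,t)=(10,0) is feasible, giving 60.
(s,t)=(9,0) is feasible, giving 54.
Maximum is 60 at (s,t)=(10,0).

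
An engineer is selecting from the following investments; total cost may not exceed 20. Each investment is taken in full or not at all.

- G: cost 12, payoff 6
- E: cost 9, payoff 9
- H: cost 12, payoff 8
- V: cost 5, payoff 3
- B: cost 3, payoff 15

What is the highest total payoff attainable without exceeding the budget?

27

Allowing fractional choices, the relaxed optimum would be about 29.3, but investments are indivisible.
H + V + B: cost 12 + 5 + 3 = 20 ≤ 20, payoff 8 + 3 + 15 = 26.
E + B: cost 9 + 3 = 12 ≤ 20, payoff 9 + 15 = 24.
E + V + B: cost 9 + 5 + 3 = 17 ≤ 20, payoff 9 + 3 + 15 = 27.
Best is E, V, and B with total payoff 27.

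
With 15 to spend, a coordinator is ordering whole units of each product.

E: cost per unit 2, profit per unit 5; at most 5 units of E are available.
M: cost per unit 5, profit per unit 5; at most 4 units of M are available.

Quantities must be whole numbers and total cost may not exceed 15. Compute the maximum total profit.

This is a bounded integer knapsack.
Take 5×E and 1×M: cost 15 ≤ 15, profit 5·5 + 1·5 = 30.
E has the best ratio (5/2) and is taken to its limit of 5; remaining capacity is filled optimally with the others.

30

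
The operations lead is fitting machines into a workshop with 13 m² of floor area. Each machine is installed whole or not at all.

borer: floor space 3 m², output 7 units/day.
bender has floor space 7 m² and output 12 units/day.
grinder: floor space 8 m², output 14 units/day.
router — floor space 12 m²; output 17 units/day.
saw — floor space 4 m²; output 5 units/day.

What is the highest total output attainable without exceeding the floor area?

21

Allowing fractional choices, the relaxed optimum would be about 24.4, but machines are indivisible.
borer + bender: floor space 3 + 7 = 10 ≤ 13, output 7 + 12 = 19.
borer + grinder: floor space 3 + 8 = 11 ≤ 13, output 7 + 14 = 21.
grinder + saw: floor space 8 + 4 = 12 ≤ 13, output 14 + 5 = 19.
Best is borer and grinder with total output 21.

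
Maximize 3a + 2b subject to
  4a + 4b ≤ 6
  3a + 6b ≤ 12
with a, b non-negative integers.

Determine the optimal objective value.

3

(a,b)=(1,0): 4·1+4·0=4≤6, 3·1+6·0=3≤12, objective 3.
(a,b)=(0,1): 4·0+4·1=4≤6, 3·0+6·1=6≤12, objective 2.
(a,b)=(0,0): 4·0+4·0=0≤6, 3·0+6·0=0≤12, objective 0.
Maximum is 3 at (a,b)=(1,0).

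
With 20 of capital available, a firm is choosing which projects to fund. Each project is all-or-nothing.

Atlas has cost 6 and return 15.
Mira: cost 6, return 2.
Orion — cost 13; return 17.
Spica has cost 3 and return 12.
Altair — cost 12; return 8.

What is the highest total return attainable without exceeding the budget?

Treat it as a binary knapsack problem.
Allowing fractional choices, the relaxed optimum would be about 41.4, but projects are indivisible.
Atlas + Orion: cost 6 + 13 = 19 ≤ 20, return 15 + 17 = 32.
Atlas + Mira + Spica: cost 6 + 6 + 3 = 15 ≤ 20, return 15 + 2 + 12 = 29.
Orion + Spica: cost 13 + 3 = 16 ≤ 20, return 17 + 12 = 29.
Best is Atlas and Orion with total return 32.

32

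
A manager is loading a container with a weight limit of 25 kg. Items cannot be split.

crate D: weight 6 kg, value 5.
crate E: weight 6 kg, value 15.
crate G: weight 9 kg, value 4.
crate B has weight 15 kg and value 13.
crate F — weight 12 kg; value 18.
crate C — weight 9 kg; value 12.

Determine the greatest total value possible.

38

Allowing fractional choices, the relaxed optimum would be about 42.3, but items are indivisible.
crate D + crate E + crate C: weight 6 + 6 + 9 = 21 ≤ 25, value 5 + 15 + 12 = 32.
crate D + crate E + crate F: weight 6 + 6 + 12 = 24 ≤ 25, value 5 + 15 + 18 = 38.
crate E + crate F: weight 6 + 12 = 18 ≤ 25, value 15 + 18 = 33.
Best is crate D, crate E, and crate F with total value 38.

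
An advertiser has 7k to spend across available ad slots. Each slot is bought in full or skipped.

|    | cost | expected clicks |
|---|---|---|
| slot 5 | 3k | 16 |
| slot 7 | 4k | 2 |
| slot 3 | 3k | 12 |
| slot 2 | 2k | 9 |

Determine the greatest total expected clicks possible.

28

This is an integer program with binary decision variables.
slot 5 + slot 3: cost 3 + 3 = 6 ≤ 7, expected clicks 16 + 12 = 28.
slot 5 + slot 2: cost 3 + 2 = 5 ≤ 7, expected clicks 16 + 9 = 25.
Best is slot 5 and slot 3 with total expected clicks 28.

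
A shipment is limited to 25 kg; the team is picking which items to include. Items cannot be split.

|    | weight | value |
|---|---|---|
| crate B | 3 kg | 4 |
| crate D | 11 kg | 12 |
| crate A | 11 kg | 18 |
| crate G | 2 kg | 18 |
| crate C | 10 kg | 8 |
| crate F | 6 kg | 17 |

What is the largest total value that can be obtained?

57

Take crate B, crate A, crate G, and crate F: weight 3 + 11 + 2 + 6 = 22 ≤ 25, value 4 + 18 + 18 + 17 = 57.
No other feasible combination does better.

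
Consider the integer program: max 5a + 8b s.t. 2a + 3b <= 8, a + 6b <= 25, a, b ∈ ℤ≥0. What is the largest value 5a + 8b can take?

21

(a,b)=(1,2) is feasible, giving 21.
(a,b)=(2,1) is feasible, giving 18.
(a,b)=(0,2) is feasible, giving 16.
(a,b)=(1,1) is feasible, giving 13.
No feasible integer point exceeds 21.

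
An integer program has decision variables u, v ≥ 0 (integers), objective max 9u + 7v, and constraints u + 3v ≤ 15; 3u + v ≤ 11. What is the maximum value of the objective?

(u,v)=(2,4): 1·2+3·4=14≤15, 3·2+1·4=10≤11, objective 46.
(u,v)=(2,3): 1·2+3·3=11≤15, 3·2+1·3=9≤11, objective 39.
(u,v)=(1,4): 1·1+3·4=13≤15, 3·1+1·4=7≤11, objective 37.
The best lattice point is (2,4), giving 46.

46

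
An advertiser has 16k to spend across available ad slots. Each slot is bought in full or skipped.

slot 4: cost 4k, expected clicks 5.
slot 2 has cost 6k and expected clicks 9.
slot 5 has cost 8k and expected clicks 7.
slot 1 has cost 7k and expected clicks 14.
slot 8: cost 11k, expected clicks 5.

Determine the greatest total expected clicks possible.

This is a 0-1 knapsack instance.
slot 2 + slot 1: cost 6 + 7 = 13 ≤ 16, expected clicks 9 + 14 = 23.
slot 4 + slot 1: cost 4 + 7 = 11 ≤ 16, expected clicks 5 + 14 = 19.
slot 5 + slot 1: cost 8 + 7 = 15 ≤ 16, expected clicks 7 + 14 = 21.
Best is slot 2 and slot 1 with total expected clicks 23.

23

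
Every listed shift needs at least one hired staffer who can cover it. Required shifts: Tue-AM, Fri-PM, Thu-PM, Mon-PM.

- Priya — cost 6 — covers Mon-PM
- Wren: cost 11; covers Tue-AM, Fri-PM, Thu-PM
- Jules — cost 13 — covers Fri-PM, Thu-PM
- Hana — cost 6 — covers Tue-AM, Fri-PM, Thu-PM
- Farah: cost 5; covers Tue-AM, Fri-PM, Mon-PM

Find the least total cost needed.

11

Choose Hana and Farah: together they cover Tue-AM, Fri-PM, Thu-PM, Mon-PM — every shift.
Total cost: 6 + 5 = 11.
No cover costs less than 11.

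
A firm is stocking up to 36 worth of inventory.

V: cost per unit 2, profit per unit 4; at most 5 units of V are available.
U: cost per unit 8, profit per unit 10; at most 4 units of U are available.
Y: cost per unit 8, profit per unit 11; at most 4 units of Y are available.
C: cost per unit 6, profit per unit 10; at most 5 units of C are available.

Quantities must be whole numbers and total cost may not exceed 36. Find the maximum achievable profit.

3×V and 5×C: cost 36 ≤ 36, profit 3·4 + 5·10 = 62.
5×V, 1×Y, and 3×C: cost 36 ≤ 36, profit 5·4 + 1·11 + 3·10 = 61.
Best is 62.

62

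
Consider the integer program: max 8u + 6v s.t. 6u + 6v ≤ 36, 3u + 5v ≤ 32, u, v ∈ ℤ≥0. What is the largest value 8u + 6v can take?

(u,v)=(6,0): 6·6+6·0=36≤36, 3·6+5·0=18≤32, objective 48.
(u,v)=(5,1): 6·5+6·1=36≤36, 3·5+5·1=20≤32, objective 46.
(u,v)=(5,0): 6·5+6·0=30≤36, 3·5+5·0=15≤32, objective 40.
Maximum is 48 at (u,v)=(6,0).

48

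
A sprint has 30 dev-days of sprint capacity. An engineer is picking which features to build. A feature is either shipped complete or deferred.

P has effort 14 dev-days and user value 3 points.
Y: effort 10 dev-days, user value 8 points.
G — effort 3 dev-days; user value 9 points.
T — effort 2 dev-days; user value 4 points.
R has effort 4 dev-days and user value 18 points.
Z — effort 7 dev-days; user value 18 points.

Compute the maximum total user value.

57

Allowing fractional choices, the relaxed optimum would be about 57.9, but features are indivisible.
Y + G + T + R + Z: effort 10 + 3 + 2 + 4 + 7 = 26 ≤ 30, user value 8 + 9 + 4 + 18 + 18 = 57.
Y + G + R + Z: effort 10 + 3 + 4 + 7 = 24 ≤ 30, user value 8 + 9 + 18 + 18 = 53.
Best is Y, G, T, R, and Z with total user value 57.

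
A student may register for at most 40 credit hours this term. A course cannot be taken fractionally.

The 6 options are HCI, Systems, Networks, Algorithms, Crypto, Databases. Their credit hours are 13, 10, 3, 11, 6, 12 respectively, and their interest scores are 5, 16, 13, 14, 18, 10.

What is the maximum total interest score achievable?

This is an integer program with binary decision variables.
Allowing fractional choices, the relaxed optimum would be about 69.3, but courses are indivisible.
Systems + Algorithms + Crypto + Databases: credit hours 10 + 11 + 6 + 12 = 39 ≤ 40, interest score 16 + 14 + 18 + 10 = 58.
Systems + Networks + Algorithms + Crypto: credit hours 10 + 3 + 11 + 6 = 30 ≤ 40, interest score 16 + 13 + 14 + 18 = 61.
Best is Systems, Networks, Algorithms, and Crypto with total interest score 61.

61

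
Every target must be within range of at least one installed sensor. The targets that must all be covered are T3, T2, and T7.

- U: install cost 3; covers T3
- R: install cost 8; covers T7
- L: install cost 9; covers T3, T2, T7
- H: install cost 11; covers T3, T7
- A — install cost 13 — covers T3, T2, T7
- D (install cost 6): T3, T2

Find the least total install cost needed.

9

L alone covers T3, T2, T7 — every target.
Total install cost: 9.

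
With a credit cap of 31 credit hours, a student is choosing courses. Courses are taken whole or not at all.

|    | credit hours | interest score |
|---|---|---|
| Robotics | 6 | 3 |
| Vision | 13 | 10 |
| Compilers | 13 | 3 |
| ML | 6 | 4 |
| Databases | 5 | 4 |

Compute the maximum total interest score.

Allowing fractional choices, the relaxed optimum would be about 21.2, but courses are indivisible.
Robotics + Vision + Databases: credit hours 6 + 13 + 5 = 24 ≤ 31, interest score 3 + 10 + 4 = 17.
Vision + ML + Databases: credit hours 13 + 6 + 5 = 24 ≤ 31, interest score 10 + 4 + 4 = 18.
Robotics + Vision + ML + Databases: credit hours 6 + 13 + 6 + 5 = 30 ≤ 31, interest score 3 + 10 + 4 + 4 = 21.
Best is Robotics, Vision, ML, and Databases with total interest score 21.

21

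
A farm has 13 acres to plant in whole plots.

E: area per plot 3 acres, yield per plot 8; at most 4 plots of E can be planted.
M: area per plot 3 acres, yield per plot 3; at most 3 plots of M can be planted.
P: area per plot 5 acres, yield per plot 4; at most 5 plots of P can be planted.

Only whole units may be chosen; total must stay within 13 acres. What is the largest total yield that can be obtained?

32

4×E: area 12 ≤ 13, yield 4·8 = 32.
3×E and 1×M: area 12 ≤ 13, yield 3·8 + 1·3 = 27.
Best is 32.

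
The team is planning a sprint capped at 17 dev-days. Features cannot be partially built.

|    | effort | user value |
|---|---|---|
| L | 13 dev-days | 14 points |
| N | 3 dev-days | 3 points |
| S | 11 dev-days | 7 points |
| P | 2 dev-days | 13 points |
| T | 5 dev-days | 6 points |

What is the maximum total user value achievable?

27

Treat it as a binary knapsack problem.
Allowing fractional choices, the relaxed optimum would be about 29.8, but features are indivisible.
L + P: effort 13 + 2 = 15 ≤ 17, user value 14 + 13 = 27.
N + P + T: effort 3 + 2 + 5 = 10 ≤ 17, user value 3 + 13 + 6 = 22.
N + S + P: effort 3 + 11 + 2 = 16 ≤ 17, user value 3 + 7 + 13 = 23.
Best is L and P with total user value 27.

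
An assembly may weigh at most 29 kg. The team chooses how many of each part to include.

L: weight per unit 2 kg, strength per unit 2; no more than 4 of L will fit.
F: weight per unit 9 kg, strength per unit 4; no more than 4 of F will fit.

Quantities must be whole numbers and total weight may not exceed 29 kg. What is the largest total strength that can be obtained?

This is a bounded integer knapsack.
L has the best ratio (2/2); taking only L gives at most 4×2 = 8 (stopped by the supply cap of 4).
Mixing does better — 4×L and 2×F: weight 26 ≤ 29, strength 4·2 + 2·4 = 16.

16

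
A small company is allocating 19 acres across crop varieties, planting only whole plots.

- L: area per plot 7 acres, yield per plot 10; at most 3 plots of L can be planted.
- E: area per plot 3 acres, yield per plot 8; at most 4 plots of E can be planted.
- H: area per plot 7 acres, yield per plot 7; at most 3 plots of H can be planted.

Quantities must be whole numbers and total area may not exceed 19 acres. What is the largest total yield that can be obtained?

42

E has the best ratio (8/3); taking only E gives at most 4×8 = 32 (stopped by the supply cap of 4).
Mixing does better — 1×L and 4×E: area 19 ≤ 19, yield 1·10 + 4·8 = 42.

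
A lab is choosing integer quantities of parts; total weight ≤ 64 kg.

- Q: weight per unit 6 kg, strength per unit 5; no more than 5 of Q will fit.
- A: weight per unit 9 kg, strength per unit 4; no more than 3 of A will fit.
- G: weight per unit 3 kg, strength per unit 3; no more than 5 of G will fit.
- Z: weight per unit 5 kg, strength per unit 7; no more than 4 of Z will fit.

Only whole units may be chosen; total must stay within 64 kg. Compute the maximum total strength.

Z has the best ratio (7/5); taking only Z gives at most 4×7 = 28 (stopped by the supply cap of 4).
Mixing does better — 5×Q, 4×G, and 4×Z: weight 62 ≤ 64, strength 5·5 + 4·3 + 4·7 = 65.

65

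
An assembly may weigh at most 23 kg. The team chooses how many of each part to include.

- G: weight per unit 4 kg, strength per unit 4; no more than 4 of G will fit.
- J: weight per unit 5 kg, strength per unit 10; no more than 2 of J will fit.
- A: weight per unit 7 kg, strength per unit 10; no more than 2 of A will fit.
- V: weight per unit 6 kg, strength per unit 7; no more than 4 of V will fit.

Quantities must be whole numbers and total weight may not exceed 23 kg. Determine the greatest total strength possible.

37

This is a bounded integer knapsack.
2×J and 2×V: weight 22 ≤ 23, strength 2·10 + 2·7 = 34.
2×J, 1×A, and 1×V: weight 23 ≤ 23, strength 2·10 + 1·10 + 1·7 = 37.
Best is 37.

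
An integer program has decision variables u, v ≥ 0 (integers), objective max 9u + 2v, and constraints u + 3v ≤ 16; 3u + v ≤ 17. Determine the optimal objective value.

49

The continuous relaxation peaks at (5.67, 0) with value 51.00; rounding to a feasible lattice point costs some objective.
(u,v)=(5,2): 1·5+3·2=11≤16, 3·5+1·2=17≤17, objective 49.
(u,v)=(5,1): 1·5+3·1=8≤16, 3·5+1·1=16≤17, objective 47.
(u,v)=(5,0): 1·5+3·0=5≤16, 3·5+1·0=15≤17, objective 45.
No feasible integer point exceeds 49.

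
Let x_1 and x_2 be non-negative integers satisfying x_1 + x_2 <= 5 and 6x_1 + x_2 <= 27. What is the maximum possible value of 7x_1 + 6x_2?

34

(x_1,x_2)=(4,1): 1·4+1·1=5≤5, 6·4+1·1=25≤27, objective 34.
(x_1,x_2)=(3,2): 1·3+1·2=5≤5, 6·3+1·2=20≤27, objective 33.
(x_1,x_2)=(4,0): 1·4+1·0=4≤5, 6·4+1·0=24≤27, objective 28.
The best lattice point is (4,1), giving 34.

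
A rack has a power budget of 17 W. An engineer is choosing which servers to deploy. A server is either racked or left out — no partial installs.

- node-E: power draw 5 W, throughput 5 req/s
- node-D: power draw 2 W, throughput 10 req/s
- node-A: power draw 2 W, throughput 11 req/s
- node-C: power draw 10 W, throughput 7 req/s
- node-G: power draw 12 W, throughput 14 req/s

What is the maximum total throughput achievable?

35

This is an integer program with binary decision variables.
node-D + node-A + node-G: power draw 2 + 2 + 12 = 16 ≤ 17, throughput 10 + 11 + 14 = 35.
node-D + node-A + node-C: power draw 2 + 2 + 10 = 14 ≤ 17, throughput 10 + 11 + 7 = 28.
Best is node-D, node-A, and node-G with total throughput 35.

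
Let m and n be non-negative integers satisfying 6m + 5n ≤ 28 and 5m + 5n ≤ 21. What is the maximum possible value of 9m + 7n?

(m,n)=(4,0) is feasible, giving 36.
(m,n)=(3,1) is feasible, giving 34.
(m,n)=(3,0) is feasible, giving 27.
The best lattice point is (4,0), giving 36.

36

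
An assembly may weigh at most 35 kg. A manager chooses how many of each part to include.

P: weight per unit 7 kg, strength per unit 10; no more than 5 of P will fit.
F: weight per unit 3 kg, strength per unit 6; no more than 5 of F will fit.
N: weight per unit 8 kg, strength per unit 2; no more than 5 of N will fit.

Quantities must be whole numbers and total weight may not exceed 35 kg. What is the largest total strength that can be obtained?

Take 3×P and 4×F: weight 33 ≤ 35, strength 3·10 + 4·6 = 54.
No other integer combination yields more.

54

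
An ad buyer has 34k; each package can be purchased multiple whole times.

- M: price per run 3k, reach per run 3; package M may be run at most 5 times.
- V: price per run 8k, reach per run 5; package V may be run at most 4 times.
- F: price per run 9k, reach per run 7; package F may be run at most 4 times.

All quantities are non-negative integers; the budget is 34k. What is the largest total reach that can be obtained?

This is a bounded integer knapsack.
2×M and 3×F: price 33 ≤ 34, reach 2·3 + 3·7 = 27.
5×M and 2×F: price 33 ≤ 34, reach 5·3 + 2·7 = 29.
Best is 29.

29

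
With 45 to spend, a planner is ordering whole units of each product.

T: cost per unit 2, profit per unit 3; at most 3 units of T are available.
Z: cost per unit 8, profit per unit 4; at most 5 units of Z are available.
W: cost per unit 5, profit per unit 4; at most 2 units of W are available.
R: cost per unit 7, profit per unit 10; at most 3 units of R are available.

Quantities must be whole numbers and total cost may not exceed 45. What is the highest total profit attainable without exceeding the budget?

Take 3×T, 1×Z, 2×W, and 3×R: cost 45 ≤ 45, profit 3·3 + 1·4 + 2·4 + 3·10 = 51.
T has the best ratio (3/2) and is taken to its limit of 3; remaining capacity is filled optimally with the others.

51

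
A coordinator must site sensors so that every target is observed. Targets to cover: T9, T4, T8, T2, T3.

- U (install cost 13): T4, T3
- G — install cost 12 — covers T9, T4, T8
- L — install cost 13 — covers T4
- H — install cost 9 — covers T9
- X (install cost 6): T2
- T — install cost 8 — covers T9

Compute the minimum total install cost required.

Choose U, G, and X: together they cover T9, T4, T8, T2, T3 — every target.
Total install cost: 13 + 12 + 6 = 31.
No cover costs less than 31.

31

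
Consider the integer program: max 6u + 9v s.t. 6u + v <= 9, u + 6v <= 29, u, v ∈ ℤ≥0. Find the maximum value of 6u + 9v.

Relaxing integrality, the LP optimum is 46.71 at (u,v) = (0.714, 4.71), which is not an integer point.
(u,v)=(0,4): 6·0+1·4=4≤9, 1·0+6·4=24≤29, objective 36.
(u,v)=(1,3): 6·1+1·3=9≤9, 1·1+6·3=19≤29, objective 33.
(u,v)=(0,3): 6·0+1·3=3≤9, 1·0+6·3=18≤29, objective 27.
Maximum is 36 at (u,v)=(0,4).

36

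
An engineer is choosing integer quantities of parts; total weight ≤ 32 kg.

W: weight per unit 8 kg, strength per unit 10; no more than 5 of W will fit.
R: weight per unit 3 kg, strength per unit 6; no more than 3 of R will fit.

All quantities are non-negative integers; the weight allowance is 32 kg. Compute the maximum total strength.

42

Take 3×W and 2×R: weight 30 ≤ 32, strength 3·10 + 2·6 = 42.
No other integer combination yields more.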